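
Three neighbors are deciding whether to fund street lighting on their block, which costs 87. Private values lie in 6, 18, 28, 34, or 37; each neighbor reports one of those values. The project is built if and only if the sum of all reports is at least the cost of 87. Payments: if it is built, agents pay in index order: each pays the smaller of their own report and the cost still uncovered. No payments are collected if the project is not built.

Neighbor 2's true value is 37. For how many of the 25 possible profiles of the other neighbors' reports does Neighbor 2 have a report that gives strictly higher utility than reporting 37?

11

Others report (18, 37): truth gives 0; report 34 gives 3 > 0. Violating.
Others report (28, 28): truth gives 0; report 34 gives 3 > 0. Violating.
Others report (28, 34): truth gives 0; report 28 gives 9 > 0. Violating.
Others report (28, 37): truth gives 0; report 28 gives 9 > 0. Violating.
Others report (6, 6): truth gives 0; no alternative beats it.
Others report (6, 18): truth gives 0; no alternative beats it.
(Checking all 25 profiles: 11 have a profitable deviation, 14 do not.)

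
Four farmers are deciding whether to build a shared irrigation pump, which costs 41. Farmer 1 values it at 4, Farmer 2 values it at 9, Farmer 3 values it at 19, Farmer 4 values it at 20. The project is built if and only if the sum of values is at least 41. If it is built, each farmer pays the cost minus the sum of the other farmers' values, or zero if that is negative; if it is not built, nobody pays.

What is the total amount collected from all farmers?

Total value 52 ≥ cost 41, so it is built.
Farmer 1: others sum to 48; max(0, 41 - 48) = 0.
Farmer 2: others sum to 43; max(0, 41 - 43) = 0.
Farmer 3: others sum to 33; max(0, 41 - 33) = 8.
Farmer 4: others sum to 32; max(0, 41 - 32) = 9.
Total collected = 0 + 0 + 8 + 9 = 17.

17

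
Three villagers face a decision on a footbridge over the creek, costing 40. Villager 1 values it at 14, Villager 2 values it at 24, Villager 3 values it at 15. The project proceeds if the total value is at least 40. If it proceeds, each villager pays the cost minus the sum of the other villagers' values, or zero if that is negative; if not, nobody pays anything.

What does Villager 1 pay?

Total value 53 ≥ cost 40, so the project is built.
The other villagers' values sum to 39.
Cost minus that sum is 40 - 39 = 1.

1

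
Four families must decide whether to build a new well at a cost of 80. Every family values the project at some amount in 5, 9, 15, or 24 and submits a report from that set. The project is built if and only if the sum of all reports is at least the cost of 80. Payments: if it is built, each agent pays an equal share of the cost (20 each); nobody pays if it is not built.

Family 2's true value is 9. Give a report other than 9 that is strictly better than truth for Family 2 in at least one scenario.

Suppose Family 1 reports 24, Family 3 reports 24 and Family 4 reports 24.
Report 9: project built, pays 20, utility 9 - 20 = -11.
Report 5: project not built, utility 0.
So reporting 5 beats truth here (0 > -11).

5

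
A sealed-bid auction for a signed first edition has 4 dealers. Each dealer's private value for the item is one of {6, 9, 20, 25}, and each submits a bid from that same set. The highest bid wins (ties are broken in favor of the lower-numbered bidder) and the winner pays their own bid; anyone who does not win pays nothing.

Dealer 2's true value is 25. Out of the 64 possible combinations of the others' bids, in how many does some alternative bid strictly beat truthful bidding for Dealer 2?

18

Others bid (6, 6, 6): truth gives 0; bid 9 gives 16 > 0. Violating.
Others bid (6, 6, 9): truth gives 0; bid 9 gives 16 > 0. Violating.
Others bid (6, 6, 20): truth gives 0; bid 20 gives 5 > 0. Violating.
Others bid (6, 9, 6): truth gives 0; bid 9 gives 16 > 0. Violating.
Others bid (6, 6, 25): truth gives 0; no alternative beats it.
Others bid (6, 9, 25): truth gives 0; no alternative beats it.
(Checking all 64 profiles: 18 have a profitable deviation, 46 do not.)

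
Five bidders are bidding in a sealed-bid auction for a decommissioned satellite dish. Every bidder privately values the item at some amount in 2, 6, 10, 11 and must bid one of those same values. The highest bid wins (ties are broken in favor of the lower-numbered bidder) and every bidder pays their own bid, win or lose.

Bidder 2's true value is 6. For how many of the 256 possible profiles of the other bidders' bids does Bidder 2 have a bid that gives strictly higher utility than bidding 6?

248

Others bid (2, 2, 2, 10): truth gives -6; bid 2 gives -2 > -6. Violating.
Others bid (2, 2, 2, 11): truth gives -6; bid 2 gives -2 > -6. Violating.
Others bid (2, 2, 6, 10): truth gives -6; bid 2 gives -2 > -6. Violating.
Others bid (2, 2, 6, 11): truth gives -6; bid 2 gives -2 > -6. Violating.
Others bid (2, 2, 2, 2): truth gives 0; no alternative beats it.
Others bid (2, 2, 2, 6): truth gives 0; no alternative beats it.
(Checking all 256 profiles: 248 have a profitable deviation, 8 do not.)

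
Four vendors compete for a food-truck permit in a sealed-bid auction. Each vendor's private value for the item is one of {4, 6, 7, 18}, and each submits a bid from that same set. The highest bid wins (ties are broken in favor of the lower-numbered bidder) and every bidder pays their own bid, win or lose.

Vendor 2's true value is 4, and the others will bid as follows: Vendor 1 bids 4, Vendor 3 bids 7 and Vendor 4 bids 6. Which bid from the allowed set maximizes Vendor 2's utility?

7

Bid 4: loses but pays 4, utility -4.
Bid 6: loses but pays 6, utility -6.
Bid 7: wins, pays 7, utility 4 - 7 = -3.
Bid 18: wins, pays 18, utility 4 - 18 = -14.
The best choice is 7 with utility -3.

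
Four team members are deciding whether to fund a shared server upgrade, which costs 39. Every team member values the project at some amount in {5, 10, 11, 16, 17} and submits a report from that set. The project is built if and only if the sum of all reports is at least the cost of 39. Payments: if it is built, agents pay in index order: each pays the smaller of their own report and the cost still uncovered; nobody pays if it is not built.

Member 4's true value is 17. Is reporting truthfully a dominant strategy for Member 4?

Yes

Check each profile of the others' reports and compare truth against every alternative report.
Others report (5, 17, 17): truth gives 17, best alternative gives 17.
Others report (10, 16, 16): truth gives 17, best alternative gives 17.
Others report (10, 16, 17): truth gives 17, best alternative gives 17.
Others report (10, 17, 16): truth gives 17, best alternative gives 17.
Others report (10, 17, 17): truth gives 17, best alternative gives 17.
Others report (11, 11, 17): truth gives 17, best alternative gives 17.
(Remaining 119 profiles checked similarly; truth is weakly best in each.)
In every case the truthful report is at least as good as any alternative, so it is a dominant strategy.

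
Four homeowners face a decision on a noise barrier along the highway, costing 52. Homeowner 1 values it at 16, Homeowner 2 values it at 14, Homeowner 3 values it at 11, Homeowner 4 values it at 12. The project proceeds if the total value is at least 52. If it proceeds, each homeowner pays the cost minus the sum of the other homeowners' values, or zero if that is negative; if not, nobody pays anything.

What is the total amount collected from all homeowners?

49

Total value 53 ≥ cost 52, so it is built.
Homeowner 1: others sum to 37; max(0, 52 - 37) = 15.
Homeowner 2: others sum to 39; max(0, 52 - 39) = 13.
Homeowner 3: others sum to 42; max(0, 52 - 42) = 10.
Homeowner 4: others sum to 41; max(0, 52 - 41) = 11.
Total collected = 15 + 13 + 10 + 11 = 49.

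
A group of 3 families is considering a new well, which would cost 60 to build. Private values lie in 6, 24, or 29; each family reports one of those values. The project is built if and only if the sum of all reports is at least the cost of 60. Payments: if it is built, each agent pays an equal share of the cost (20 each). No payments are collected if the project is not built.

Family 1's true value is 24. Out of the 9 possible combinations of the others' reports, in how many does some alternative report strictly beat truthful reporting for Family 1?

Others report (6, 29): truth gives 0; report 29 gives 4 > 0. Violating.
Others report (29, 6): truth gives 0; report 29 gives 4 > 0. Violating.
Others report (6, 6): truth gives 0; no alternative beats it.
Others report (6, 24): truth gives 0; no alternative beats it.
(Checking all 9 profiles: 2 have a profitable deviation, 7 do not.)

2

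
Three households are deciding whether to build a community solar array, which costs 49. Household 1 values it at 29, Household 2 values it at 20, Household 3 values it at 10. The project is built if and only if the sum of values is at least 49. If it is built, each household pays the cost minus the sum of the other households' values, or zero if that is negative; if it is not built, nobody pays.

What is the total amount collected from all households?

Total value 59 ≥ cost 49, so it is built.
Household 1: others sum to 30; max(0, 49 - 30) = 19.
Household 2: others sum to 39; max(0, 49 - 39) = 10.
Household 3: others sum to 49; max(0, 49 - 49) = 0.
Total collected = 19 + 10 + 0 = 29.

29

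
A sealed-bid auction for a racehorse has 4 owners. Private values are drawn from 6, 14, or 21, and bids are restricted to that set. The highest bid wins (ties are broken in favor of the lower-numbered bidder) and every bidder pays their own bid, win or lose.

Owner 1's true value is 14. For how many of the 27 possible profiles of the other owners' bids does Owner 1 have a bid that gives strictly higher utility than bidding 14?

20

Others bid (6, 6, 6): truth gives 0; bid 6 gives 8 > 0. Violating.
Others bid (6, 6, 21): truth gives -14; bid 6 gives -6 > -14. Violating.
Others bid (6, 14, 21): truth gives -14; bid 6 gives -6 > -14. Violating.
Others bid (6, 21, 6): truth gives -14; bid 6 gives -6 > -14. Violating.
Others bid (6, 6, 14): truth gives 0; no alternative beats it.
Others bid (6, 14, 6): truth gives 0; no alternative beats it.
(Checking all 27 profiles: 20 have a profitable deviation, 7 do not.)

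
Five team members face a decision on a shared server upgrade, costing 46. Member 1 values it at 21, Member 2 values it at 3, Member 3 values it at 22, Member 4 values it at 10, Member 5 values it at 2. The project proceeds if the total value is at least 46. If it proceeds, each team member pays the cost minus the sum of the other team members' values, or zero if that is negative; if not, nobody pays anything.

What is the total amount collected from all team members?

Total value 58 ≥ cost 46, so it is built.
Member 1: others sum to 37; max(0, 46 - 37) = 9.
Member 2: others sum to 55; max(0, 46 - 55) = 0.
Member 3: others sum to 36; max(0, 46 - 36) = 10.
Member 4: others sum to 48; max(0, 46 - 48) = 0.
Member 5: others sum to 56; max(0, 46 - 56) = 0.
Total collected = 9 + 0 + 10 + 0 + 0 = 19.

19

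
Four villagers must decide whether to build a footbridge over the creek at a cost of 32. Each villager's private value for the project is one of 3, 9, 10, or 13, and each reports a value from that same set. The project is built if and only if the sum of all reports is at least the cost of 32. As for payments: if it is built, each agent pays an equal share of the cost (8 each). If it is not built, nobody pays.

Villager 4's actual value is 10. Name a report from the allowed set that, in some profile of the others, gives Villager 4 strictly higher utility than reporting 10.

13

Suppose Villager 1 reports 3, Villager 2 reports 3 and Villager 3 reports 13.
Report 10: project not built, utility 0.
Report 13: project built, pays 8, utility 10 - 8 = 2.
So reporting 13 beats truth here (2 > 0).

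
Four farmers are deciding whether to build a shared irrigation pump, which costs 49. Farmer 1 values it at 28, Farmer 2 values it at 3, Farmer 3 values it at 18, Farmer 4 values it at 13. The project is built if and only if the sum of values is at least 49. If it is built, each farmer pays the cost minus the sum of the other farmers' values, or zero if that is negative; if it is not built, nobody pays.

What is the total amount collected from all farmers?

Total value 62 ≥ cost 49, so it is built.
Farmer 1: others sum to 34; max(0, 49 - 34) = 15.
Farmer 2: others sum to 59; max(0, 49 - 59) = 0.
Farmer 3: others sum to 44; max(0, 49 - 44) = 5.
Farmer 4: others sum to 49; max(0, 49 - 49) = 0.
Total collected = 15 + 0 + 5 + 0 = 20.

20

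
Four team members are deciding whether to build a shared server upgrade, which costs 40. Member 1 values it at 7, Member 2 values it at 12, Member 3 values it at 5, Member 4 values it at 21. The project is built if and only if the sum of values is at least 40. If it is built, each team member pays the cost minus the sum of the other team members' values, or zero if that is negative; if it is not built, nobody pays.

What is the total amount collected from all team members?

25

Total value 45 ≥ cost 40, so it is built.
Member 1: others sum to 38; max(0, 40 - 38) = 2.
Member 2: others sum to 33; max(0, 40 - 33) = 7.
Member 3: others sum to 40; max(0, 40 - 40) = 0.
Member 4: others sum to 24; max(0, 40 - 24) = 16.
Total collected = 2 + 7 + 0 + 16 = 25.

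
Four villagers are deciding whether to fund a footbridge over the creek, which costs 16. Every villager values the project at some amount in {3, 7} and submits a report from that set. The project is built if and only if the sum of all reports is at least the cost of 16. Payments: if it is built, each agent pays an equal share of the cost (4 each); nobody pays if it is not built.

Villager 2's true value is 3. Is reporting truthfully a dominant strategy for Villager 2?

Check each profile of the others' reports and compare truth against every alternative report.
Others report (3, 3, 3): truth gives 0, best alternative gives -1.
Others report (3, 3, 7): truth gives -1, best alternative gives -1.
Others report (3, 7, 3): truth gives -1, best alternative gives -1.
Others report (3, 7, 7): truth gives -1, best alternative gives -1.
Others report (7, 3, 3): truth gives -1, best alternative gives -1.
Others report (7, 3, 7): truth gives -1, best alternative gives -1.
(Remaining 2 profiles checked similarly; truth is weakly best in each.)
In every case the truthful report is at least as good as any alternative, so it is a dominant strategy.

Yes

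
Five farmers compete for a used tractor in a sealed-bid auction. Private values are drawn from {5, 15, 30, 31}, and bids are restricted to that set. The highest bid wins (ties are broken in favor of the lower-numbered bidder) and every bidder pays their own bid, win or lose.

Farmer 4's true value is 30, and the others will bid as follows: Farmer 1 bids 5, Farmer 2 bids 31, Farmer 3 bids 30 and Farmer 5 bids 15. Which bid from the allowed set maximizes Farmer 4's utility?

Bid 5: loses but pays 5, utility -5.
Bid 15: loses but pays 15, utility -15.
Bid 30: loses but pays 30, utility -30.
Bid 31: loses but pays 31, utility -31.
The best choice is 5 with utility -5.

5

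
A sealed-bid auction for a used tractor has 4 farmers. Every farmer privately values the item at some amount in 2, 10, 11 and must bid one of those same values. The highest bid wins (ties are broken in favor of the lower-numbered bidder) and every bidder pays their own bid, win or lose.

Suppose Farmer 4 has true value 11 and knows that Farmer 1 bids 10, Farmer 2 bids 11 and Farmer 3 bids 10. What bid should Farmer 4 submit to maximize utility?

2

Bid 2: loses but pays 2, utility -2.
Bid 10: loses but pays 10, utility -10.
Bid 11: loses but pays 11, utility -11.
The best choice is 2 with utility -2.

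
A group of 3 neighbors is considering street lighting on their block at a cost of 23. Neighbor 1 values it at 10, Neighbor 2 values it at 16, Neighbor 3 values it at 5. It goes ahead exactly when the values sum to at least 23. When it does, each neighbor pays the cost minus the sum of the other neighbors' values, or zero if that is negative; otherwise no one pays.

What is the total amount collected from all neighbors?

10

Total value 31 ≥ cost 23, so it is built.
Neighbor 1: others sum to 21; max(0, 23 - 21) = 2.
Neighbor 2: others sum to 15; max(0, 23 - 15) = 8.
Neighbor 3: others sum to 26; max(0, 23 - 26) = 0.
Total collected = 2 + 8 + 0 = 10.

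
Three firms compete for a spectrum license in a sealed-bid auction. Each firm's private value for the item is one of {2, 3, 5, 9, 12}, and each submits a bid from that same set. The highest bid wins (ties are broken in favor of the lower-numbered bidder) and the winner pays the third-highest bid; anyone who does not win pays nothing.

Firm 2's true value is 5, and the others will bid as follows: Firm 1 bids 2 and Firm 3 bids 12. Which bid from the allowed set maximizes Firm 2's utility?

12

Bid 2: loses, pays 0, utility 0.
Bid 3: loses, pays 0, utility 0.
Bid 5: loses, pays 0, utility 0.
Bid 9: loses, pays 0, utility 0.
Bid 12: wins, pays 2, utility 5 - 2 = 3.
The best choice is 12 with utility 3.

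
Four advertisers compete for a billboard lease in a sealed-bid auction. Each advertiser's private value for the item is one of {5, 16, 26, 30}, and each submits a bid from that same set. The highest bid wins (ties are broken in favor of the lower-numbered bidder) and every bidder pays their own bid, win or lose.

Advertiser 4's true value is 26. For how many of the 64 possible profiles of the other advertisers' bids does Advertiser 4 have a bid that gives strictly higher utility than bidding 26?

57

Others bid (5, 5, 5): truth gives 0; bid 16 gives 10 > 0. Violating.
Others bid (5, 5, 26): truth gives -26; bid 30 gives -4 > -26. Violating.
Others bid (5, 5, 30): truth gives -26; bid 5 gives -5 > -26. Violating.
Others bid (5, 16, 26): truth gives -26; bid 30 gives -4 > -26. Violating.
Others bid (5, 5, 16): truth gives 0; no alternative beats it.
Others bid (5, 16, 5): truth gives 0; no alternative beats it.
(Checking all 64 profiles: 57 have a profitable deviation, 7 do not.)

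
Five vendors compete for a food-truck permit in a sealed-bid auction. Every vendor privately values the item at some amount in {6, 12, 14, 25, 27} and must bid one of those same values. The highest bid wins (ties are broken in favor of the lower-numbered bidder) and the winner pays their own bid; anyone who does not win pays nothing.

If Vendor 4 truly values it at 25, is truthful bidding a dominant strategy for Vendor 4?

No

Consider the case where Vendor 1 bids 6, Vendor 2 bids 6, Vendor 3 bids 6 and Vendor 5 bids 6.
Truthful bid 25: wins, pays 25, utility 25 - 25 = 0.
Bid 12 instead: wins, pays 12, utility 25 - 12 = 13.
Since 13 > 0, bidding 12 is strictly better here, so truthful bidding is not dominant.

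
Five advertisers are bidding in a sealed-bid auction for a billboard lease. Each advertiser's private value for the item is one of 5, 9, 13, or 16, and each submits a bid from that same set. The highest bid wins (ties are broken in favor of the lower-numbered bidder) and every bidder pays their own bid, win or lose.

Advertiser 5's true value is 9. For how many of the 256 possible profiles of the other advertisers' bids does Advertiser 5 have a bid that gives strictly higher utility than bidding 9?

Others bid (5, 5, 5, 9): truth gives -9; bid 13 gives -4 > -9. Violating.
Others bid (5, 5, 5, 13): truth gives -9; bid 5 gives -5 > -9. Violating.
Others bid (5, 5, 5, 16): truth gives -9; bid 5 gives -5 > -9. Violating.
Others bid (5, 5, 9, 5): truth gives -9; bid 13 gives -4 > -9. Violating.
Others bid (5, 5, 5, 5): truth gives 0; no alternative beats it.
(Checking all 256 profiles: 255 have a profitable deviation, 1 does not.)

255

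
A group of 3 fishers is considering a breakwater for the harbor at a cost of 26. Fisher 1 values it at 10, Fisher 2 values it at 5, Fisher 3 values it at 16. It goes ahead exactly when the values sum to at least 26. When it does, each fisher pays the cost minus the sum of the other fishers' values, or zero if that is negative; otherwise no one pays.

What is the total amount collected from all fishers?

16

Total value 31 ≥ cost 26, so it is built.
Fisher 1: others sum to 21; max(0, 26 - 21) = 5.
Fisher 2: others sum to 26; max(0, 26 - 26) = 0.
Fisher 3: others sum to 15; max(0, 26 - 15) = 11.
Total collected = 5 + 0 + 11 = 16.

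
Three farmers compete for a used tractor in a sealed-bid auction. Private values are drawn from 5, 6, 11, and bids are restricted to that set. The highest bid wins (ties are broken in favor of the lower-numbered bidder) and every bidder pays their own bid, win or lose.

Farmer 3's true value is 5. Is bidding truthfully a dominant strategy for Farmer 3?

Consider the case where Farmer 1 bids 5 and Farmer 2 bids 5.
Truthful bid 5: loses but pays 5, utility -5.
Bid 6 instead: wins, pays 6, utility 5 - 6 = -1.
Since -1 > -5, bidding 6 is strictly better here, so truthful bidding is not dominant.

No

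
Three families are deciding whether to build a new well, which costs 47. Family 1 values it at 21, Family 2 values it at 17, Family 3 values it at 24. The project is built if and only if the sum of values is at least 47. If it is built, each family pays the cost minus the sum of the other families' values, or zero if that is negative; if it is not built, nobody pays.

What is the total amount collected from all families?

17

Total value 62 ≥ cost 47, so it is built.
Family 1: others sum to 41; max(0, 47 - 41) = 6.
Family 2: others sum to 45; max(0, 47 - 45) = 2.
Family 3: others sum to 38; max(0, 47 - 38) = 9.
Total collected = 6 + 2 + 9 = 17.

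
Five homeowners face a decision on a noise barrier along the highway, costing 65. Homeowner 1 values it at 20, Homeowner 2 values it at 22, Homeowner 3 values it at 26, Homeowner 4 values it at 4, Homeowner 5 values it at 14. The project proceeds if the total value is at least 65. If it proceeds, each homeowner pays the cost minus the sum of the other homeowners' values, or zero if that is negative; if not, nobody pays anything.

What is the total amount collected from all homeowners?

Total value 86 ≥ cost 65, so it is built.
Homeowner 1: others sum to 66; max(0, 65 - 66) = 0.
Homeowner 2: others sum to 64; max(0, 65 - 64) = 1.
Homeowner 3: others sum to 60; max(0, 65 - 60) = 5.
Homeowner 4: others sum to 82; max(0, 65 - 82) = 0.
Homeowner 5: others sum to 72; max(0, 65 - 72) = 0.
Total collected = 0 + 1 + 5 + 0 + 0 = 6.

6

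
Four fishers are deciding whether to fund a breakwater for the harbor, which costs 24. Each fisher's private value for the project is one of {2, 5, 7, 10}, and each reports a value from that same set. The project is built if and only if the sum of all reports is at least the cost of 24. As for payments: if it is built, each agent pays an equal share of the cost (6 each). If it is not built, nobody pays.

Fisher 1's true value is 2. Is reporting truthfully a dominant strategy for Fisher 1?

Yes

Check each profile of the others' reports and compare truth against every alternative report.
Others report (2, 7, 10): truth gives 0, best alternative gives -4.
Others report (2, 10, 7): truth gives 0, best alternative gives -4.
Others report (5, 5, 10): truth gives 0, best alternative gives -4.
Others report (5, 7, 7): truth gives 0, best alternative gives -4.
Others report (5, 10, 5): truth gives 0, best alternative gives -4.
Others report (7, 2, 10): truth gives 0, best alternative gives -4.
(Remaining 58 profiles checked similarly; truth is weakly best in each.)
In every case the truthful report is at least as good as any alternative, so it is a dominant strategy.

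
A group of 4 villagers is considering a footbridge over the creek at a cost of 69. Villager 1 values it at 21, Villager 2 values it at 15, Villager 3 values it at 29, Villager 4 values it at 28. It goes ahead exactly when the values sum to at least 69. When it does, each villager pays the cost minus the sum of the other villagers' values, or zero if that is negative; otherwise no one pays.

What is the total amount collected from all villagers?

9

Total value 93 ≥ cost 69, so it is built.
Villager 1: others sum to 72; max(0, 69 - 72) = 0.
Villager 2: others sum to 78; max(0, 69 - 78) = 0.
Villager 3: others sum to 64; max(0, 69 - 64) = 5.
Villager 4: others sum to 65; max(0, 69 - 65) = 4.
Total collected = 0 + 0 + 5 + 4 = 9.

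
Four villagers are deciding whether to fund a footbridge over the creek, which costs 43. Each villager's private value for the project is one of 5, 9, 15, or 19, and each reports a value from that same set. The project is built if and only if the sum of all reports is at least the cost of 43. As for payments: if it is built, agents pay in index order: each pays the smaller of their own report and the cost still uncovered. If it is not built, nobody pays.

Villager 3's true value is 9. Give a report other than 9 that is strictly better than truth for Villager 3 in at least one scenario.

5

Suppose Villager 1 reports 5, Villager 2 reports 15 and Villager 4 reports 19.
Report 9: project built, pays 9, utility 9 - 9 = 0.
Report 5: project built, pays 5, utility 9 - 5 = 4.
So reporting 5 beats truth here (4 > 0).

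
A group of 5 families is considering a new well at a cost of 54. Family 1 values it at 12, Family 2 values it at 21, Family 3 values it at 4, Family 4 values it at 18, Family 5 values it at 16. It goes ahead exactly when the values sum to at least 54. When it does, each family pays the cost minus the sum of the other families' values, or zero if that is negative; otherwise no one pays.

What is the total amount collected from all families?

Total value 71 ≥ cost 54, so it is built.
Family 1: others sum to 59; max(0, 54 - 59) = 0.
Family 2: others sum to 50; max(0, 54 - 50) = 4.
Family 3: others sum to 67; max(0, 54 - 67) = 0.
Family 4: others sum to 53; max(0, 54 - 53) = 1.
Family 5: others sum to 55; max(0, 54 - 55) = 0.
Total collected = 0 + 4 + 0 + 1 + 0 = 5.

5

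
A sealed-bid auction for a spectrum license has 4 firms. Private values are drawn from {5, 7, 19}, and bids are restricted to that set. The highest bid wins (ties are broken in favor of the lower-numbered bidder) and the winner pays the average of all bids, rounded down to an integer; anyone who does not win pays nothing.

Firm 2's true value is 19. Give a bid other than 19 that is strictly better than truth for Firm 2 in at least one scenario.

7

Suppose Firm 1 bids 5, Firm 3 bids 5 and Firm 4 bids 5.
Bid 19: wins, pays 8, utility 19 - 8 = 11.
Bid 7: wins, pays 5, utility 19 - 5 = 14.
So bidding 7 beats truth here (14 > 11).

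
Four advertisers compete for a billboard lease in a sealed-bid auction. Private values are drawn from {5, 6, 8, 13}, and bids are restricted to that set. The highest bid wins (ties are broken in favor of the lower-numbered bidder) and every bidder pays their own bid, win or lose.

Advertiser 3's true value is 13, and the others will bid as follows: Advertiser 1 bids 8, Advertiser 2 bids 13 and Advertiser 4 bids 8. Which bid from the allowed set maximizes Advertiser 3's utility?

5

Bid 5: loses but pays 5, utility -5.
Bid 6: loses but pays 6, utility -6.
Bid 8: loses but pays 8, utility -8.
Bid 13: loses but pays 13, utility -13.
The best choice is 5 with utility -5.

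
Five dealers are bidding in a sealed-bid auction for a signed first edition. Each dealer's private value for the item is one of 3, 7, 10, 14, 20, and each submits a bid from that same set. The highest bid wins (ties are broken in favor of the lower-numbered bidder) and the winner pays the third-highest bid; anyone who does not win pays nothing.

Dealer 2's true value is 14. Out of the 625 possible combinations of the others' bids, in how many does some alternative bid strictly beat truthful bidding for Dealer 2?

108

Others bid (3, 3, 3, 20): truth gives 0; bid 20 gives 11 > 0. Violating.
Others bid (3, 3, 7, 20): truth gives 0; bid 20 gives 7 > 0. Violating.
Others bid (3, 3, 10, 20): truth gives 0; bid 20 gives 4 > 0. Violating.
Others bid (3, 3, 20, 3): truth gives 0; bid 20 gives 11 > 0. Violating.
Others bid (3, 3, 3, 3): truth gives 11; no alternative beats it.
Others bid (3, 3, 3, 7): truth gives 11; no alternative beats it.
(Checking all 625 profiles: 108 have a profitable deviation, 517 do not.)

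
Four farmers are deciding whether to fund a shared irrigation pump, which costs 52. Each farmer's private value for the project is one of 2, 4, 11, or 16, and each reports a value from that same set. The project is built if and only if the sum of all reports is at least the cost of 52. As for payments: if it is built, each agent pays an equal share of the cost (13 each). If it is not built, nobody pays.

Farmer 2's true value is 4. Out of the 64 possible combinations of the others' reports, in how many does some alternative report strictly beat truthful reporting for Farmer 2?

Others report (16, 16, 16): truth gives -9; report 2 gives 0 > -9. Violating.
Others report (2, 2, 2): truth gives 0; no alternative beats it.
Others report (2, 2, 4): truth gives 0; no alternative beats it.
(Checking all 64 profiles: 1 has a profitable deviation, 63 do not.)

1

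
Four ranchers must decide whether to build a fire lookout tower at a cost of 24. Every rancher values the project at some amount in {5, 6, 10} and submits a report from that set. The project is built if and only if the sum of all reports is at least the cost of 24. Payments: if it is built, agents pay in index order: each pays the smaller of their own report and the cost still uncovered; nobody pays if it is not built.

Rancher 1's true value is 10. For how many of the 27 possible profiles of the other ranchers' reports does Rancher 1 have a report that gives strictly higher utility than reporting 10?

20

Others report (5, 5, 10): truth gives 0; report 5 gives 5 > 0. Violating.
Others report (5, 6, 10): truth gives 0; report 5 gives 5 > 0. Violating.
Others report (5, 10, 5): truth gives 0; report 5 gives 5 > 0. Violating.
Others report (5, 10, 6): truth gives 0; report 5 gives 5 > 0. Violating.
Others report (5, 5, 5): truth gives 0; no alternative beats it.
Others report (5, 5, 6): truth gives 0; no alternative beats it.
(Checking all 27 profiles: 20 have a profitable deviation, 7 do not.)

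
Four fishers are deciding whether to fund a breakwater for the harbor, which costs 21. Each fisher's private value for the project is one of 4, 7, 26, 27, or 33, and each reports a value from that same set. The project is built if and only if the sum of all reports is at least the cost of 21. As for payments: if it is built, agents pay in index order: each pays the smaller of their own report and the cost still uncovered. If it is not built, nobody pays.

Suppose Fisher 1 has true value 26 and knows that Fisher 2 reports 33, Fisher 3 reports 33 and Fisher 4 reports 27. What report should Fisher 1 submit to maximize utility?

4

Report 4: project built, pays 4, utility 26 - 4 = 22.
Report 7: project built, pays 7, utility 26 - 7 = 19.
Report 26: project built, pays 21, utility 26 - 21 = 5.
Report 27: project built, pays 21, utility 26 - 21 = 5.
Report 33: project built, pays 21, utility 26 - 21 = 5.
The best choice is 4 with utility 22.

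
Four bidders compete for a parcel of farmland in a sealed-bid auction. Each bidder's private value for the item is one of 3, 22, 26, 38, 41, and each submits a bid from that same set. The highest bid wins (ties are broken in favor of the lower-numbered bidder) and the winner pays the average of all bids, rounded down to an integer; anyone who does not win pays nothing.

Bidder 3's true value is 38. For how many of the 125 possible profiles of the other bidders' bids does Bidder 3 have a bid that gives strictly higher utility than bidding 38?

Others bid (3, 3, 3): truth gives 27; bid 22 gives 31 > 27. Violating.
Others bid (3, 3, 22): truth gives 22; bid 22 gives 26 > 22. Violating.
Others bid (3, 3, 26): truth gives 21; bid 26 gives 24 > 21. Violating.
Others bid (3, 3, 41): truth gives 0; bid 41 gives 16 > 0. Violating.
Others bid (3, 3, 38): truth gives 18; no alternative beats it.
Others bid (3, 22, 38): truth gives 13; no alternative beats it.
(Checking all 125 profiles: 54 have a profitable deviation, 71 do not.)

54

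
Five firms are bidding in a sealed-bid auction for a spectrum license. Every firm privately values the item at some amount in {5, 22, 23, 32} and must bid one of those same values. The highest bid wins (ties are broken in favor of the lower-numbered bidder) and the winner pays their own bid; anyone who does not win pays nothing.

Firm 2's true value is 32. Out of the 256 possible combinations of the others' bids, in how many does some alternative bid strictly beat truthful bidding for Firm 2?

54

Others bid (5, 5, 5, 5): truth gives 0; bid 22 gives 10 > 0. Violating.
Others bid (5, 5, 5, 22): truth gives 0; bid 22 gives 10 > 0. Violating.
Others bid (5, 5, 5, 23): truth gives 0; bid 23 gives 9 > 0. Violating.
Others bid (5, 5, 22, 5): truth gives 0; bid 22 gives 10 > 0. Violating.
Others bid (5, 5, 5, 32): truth gives 0; no alternative beats it.
Others bid (5, 5, 22, 32): truth gives 0; no alternative beats it.
(Checking all 256 profiles: 54 have a profitable deviation, 202 do not.)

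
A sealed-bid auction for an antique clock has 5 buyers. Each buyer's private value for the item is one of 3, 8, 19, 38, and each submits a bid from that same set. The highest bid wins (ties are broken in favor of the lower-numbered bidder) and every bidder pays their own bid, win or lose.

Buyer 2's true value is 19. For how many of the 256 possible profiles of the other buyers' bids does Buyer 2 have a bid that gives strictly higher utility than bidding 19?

Others bid (3, 3, 3, 3): truth gives 0; bid 8 gives 11 > 0. Violating.
Others bid (3, 3, 3, 8): truth gives 0; bid 8 gives 11 > 0. Violating.
Others bid (3, 3, 3, 38): truth gives -19; bid 3 gives -3 > -19. Violating.
Others bid (3, 3, 8, 3): truth gives 0; bid 8 gives 11 > 0. Violating.
Others bid (3, 3, 3, 19): truth gives 0; no alternative beats it.
Others bid (3, 3, 8, 19): truth gives 0; no alternative beats it.
(Checking all 256 profiles: 210 have a profitable deviation, 46 do not.)

210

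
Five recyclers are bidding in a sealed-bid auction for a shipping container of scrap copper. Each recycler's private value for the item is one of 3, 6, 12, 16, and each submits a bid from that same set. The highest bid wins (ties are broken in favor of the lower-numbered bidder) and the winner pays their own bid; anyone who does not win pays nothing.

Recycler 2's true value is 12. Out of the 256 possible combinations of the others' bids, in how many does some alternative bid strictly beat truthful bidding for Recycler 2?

8

Others bid (3, 3, 3, 3): truth gives 0; bid 6 gives 6 > 0. Violating.
Others bid (3, 3, 3, 6): truth gives 0; bid 6 gives 6 > 0. Violating.
Others bid (3, 3, 6, 3): truth gives 0; bid 6 gives 6 > 0. Violating.
Others bid (3, 3, 6, 6): truth gives 0; bid 6 gives 6 > 0. Violating.
Others bid (3, 3, 3, 12): truth gives 0; no alternative beats it.
Others bid (3, 3, 3, 16): truth gives 0; no alternative beats it.
(Checking all 256 profiles: 8 have a profitable deviation, 248 do not.)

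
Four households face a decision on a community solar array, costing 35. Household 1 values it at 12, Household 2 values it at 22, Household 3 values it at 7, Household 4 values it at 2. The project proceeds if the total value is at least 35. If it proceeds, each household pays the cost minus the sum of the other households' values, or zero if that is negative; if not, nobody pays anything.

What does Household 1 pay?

Total value 43 ≥ cost 35, so the project is built.
The other households' values sum to 31.
Cost minus that sum is 35 - 31 = 4.

4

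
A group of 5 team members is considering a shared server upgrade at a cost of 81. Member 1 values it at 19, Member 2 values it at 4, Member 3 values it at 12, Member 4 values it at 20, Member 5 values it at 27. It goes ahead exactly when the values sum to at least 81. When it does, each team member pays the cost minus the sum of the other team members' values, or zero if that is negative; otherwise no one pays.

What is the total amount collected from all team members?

77

Total value 82 ≥ cost 81, so it is built.
Member 1: others sum to 63; max(0, 81 - 63) = 18.
Member 2: others sum to 78; max(0, 81 - 78) = 3.
Member 3: others sum to 70; max(0, 81 - 70) = 11.
Member 4: others sum to 62; max(0, 81 - 62) = 19.
Member 5: others sum to 55; max(0, 81 - 55) = 26.
Total collected = 18 + 3 + 11 + 19 + 26 = 77.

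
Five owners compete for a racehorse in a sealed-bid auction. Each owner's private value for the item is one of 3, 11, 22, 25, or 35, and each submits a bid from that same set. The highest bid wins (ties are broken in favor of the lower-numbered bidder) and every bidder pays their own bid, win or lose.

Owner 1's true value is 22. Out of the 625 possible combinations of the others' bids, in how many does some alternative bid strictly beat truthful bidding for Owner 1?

Others bid (3, 3, 3, 3): truth gives 0; bid 3 gives 19 > 0. Violating.
Others bid (3, 3, 3, 11): truth gives 0; bid 11 gives 11 > 0. Violating.
Others bid (3, 3, 3, 25): truth gives -22; bid 3 gives -3 > -22. Violating.
Others bid (3, 3, 3, 35): truth gives -22; bid 3 gives -3 > -22. Violating.
Others bid (3, 3, 3, 22): truth gives 0; no alternative beats it.
Others bid (3, 3, 11, 22): truth gives 0; no alternative beats it.
(Checking all 625 profiles: 560 have a profitable deviation, 65 do not.)

560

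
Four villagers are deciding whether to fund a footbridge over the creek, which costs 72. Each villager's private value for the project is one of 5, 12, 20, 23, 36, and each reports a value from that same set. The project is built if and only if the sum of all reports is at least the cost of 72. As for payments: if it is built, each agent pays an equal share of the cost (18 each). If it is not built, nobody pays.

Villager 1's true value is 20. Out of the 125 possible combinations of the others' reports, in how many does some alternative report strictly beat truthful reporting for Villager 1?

34

Others report (5, 5, 36): truth gives 0; report 36 gives 2 > 0. Violating.
Others report (5, 12, 20): truth gives 0; report 36 gives 2 > 0. Violating.
Others report (5, 12, 23): truth gives 0; report 36 gives 2 > 0. Violating.
Others report (5, 20, 12): truth gives 0; report 36 gives 2 > 0. Violating.
Others report (5, 5, 5): truth gives 0; no alternative beats it.
Others report (5, 5, 12): truth gives 0; no alternative beats it.
(Checking all 125 profiles: 34 have a profitable deviation, 91 do not.)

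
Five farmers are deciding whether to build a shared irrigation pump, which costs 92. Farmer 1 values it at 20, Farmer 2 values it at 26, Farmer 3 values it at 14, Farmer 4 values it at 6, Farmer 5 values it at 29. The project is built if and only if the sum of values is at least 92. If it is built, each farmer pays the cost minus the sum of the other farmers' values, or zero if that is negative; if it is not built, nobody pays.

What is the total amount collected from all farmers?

80

Total value 95 ≥ cost 92, so it is built.
Farmer 1: others sum to 75; max(0, 92 - 75) = 17.
Farmer 2: others sum to 69; max(0, 92 - 69) = 23.
Farmer 3: others sum to 81; max(0, 92 - 81) = 11.
Farmer 4: others sum to 89; max(0, 92 - 89) = 3.
Farmer 5: others sum to 66; max(0, 92 - 66) = 26.
Total collected = 17 + 23 + 11 + 3 + 26 = 80.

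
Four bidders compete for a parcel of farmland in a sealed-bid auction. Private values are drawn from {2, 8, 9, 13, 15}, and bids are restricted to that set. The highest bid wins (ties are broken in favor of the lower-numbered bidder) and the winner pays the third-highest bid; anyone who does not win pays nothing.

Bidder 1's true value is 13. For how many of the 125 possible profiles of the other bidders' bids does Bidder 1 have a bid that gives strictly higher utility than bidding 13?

27

Others bid (2, 2, 15): truth gives 0; bid 15 gives 11 > 0. Violating.
Others bid (2, 8, 15): truth gives 0; bid 15 gives 5 > 0. Violating.
Others bid (2, 9, 15): truth gives 0; bid 15 gives 4 > 0. Violating.
Others bid (2, 15, 2): truth gives 0; bid 15 gives 11 > 0. Violating.
Others bid (2, 2, 2): truth gives 11; no alternative beats it.
Others bid (2, 2, 8): truth gives 11; no alternative beats it.
(Checking all 125 profiles: 27 have a profitable deviation, 98 do not.)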